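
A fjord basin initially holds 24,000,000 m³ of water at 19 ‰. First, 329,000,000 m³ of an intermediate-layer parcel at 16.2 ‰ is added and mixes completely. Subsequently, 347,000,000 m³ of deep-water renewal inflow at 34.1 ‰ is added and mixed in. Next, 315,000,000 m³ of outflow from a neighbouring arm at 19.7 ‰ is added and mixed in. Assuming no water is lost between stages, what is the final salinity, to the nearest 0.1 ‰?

Mass of salt is conserved:
Initial salt = 24,000,000×19 = 456,000,000
After stage 1: salt = 456,000,000 + 329,000,000×16.2 = 5,785,800,000; volume = 353,000,000 m³; S = 16.39 ‰
After stage 2: salt = 5,785,800,000 + 347,000,000×34.1 = 17,618,500,000; volume = 700,000,000 m³; S = 25.169 ‰
After stage 3: salt = 17,618,500,000 + 315,000,000×19.7 = 23,824,000,000; volume = 1,015,000,000 m³
S = 23,824,000,000 / 1,015,000,000 = 23.4719 ‰

23.5 ‰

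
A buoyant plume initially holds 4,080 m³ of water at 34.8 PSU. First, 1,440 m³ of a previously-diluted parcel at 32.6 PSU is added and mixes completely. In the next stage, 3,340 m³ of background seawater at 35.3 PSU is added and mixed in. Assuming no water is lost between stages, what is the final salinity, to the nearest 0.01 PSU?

34.63 PSU

Weighted by volume,
Initial salt = 4,080×34.8 = 141,984
After stage 1: salt = 141,984 + 1,440×32.6 = 188,928; volume = 5,520 m³; S = 34.226 PSU
After stage 2: salt = 188,928 + 3,340×35.3 = 306,830; volume = 8,860 m³
S = 306,830 / 8,860 = 34.6309 PSU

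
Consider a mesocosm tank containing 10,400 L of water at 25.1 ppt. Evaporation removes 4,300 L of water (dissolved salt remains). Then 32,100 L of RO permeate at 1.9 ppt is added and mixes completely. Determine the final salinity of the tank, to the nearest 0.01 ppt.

8.43 ppt

After evaporation: salt = 10,400×25.1 = 261,040; volume = 10,400 − 4,300 = 6,100 L
After mixing: salt = 261,040 + 32,100×1.9 = 322,030; volume = 6,100 + 32,100 = 38,200 L
S = 322,030 / 38,200 = 8.4301 ppt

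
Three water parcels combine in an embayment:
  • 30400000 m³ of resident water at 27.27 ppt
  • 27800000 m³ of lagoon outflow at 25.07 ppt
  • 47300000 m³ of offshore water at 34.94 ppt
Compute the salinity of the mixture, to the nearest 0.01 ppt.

Mass of salt is conserved:
salt = 30,400,000×27.27 + 27,800,000×25.07 + 47,300,000×34.94 = 829,008,000 + 696,946,000 + 1,652,662,000 = 3,178,616,000
volume = 30,400,000 + 27,800,000 + 47,300,000 = 105,500,000 m³
S = 3,178,616,000 / 105,500,000 = 30.1291 ppt

30.13 ppt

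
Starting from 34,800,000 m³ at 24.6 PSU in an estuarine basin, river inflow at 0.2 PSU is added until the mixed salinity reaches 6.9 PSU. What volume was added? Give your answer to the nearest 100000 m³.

91900000 m³

Salt balance: 34,800,000×24.6 + V×0.2 = (34,800,000+V)×6.9
856,080,000 + 0.2V = 240,120,000 + 6.9V
615,960,000 = 6.7V
V = 91,934,328.36 m³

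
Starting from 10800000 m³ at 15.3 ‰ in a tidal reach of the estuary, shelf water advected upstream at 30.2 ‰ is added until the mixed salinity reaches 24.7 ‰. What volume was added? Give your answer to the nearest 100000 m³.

Salt balance: 10,800,000×15.3 + V×30.2 = (10,800,000+V)×24.7
165,240,000 + 30.2V = 266,760,000 + 24.7V
101,520,000 = 5.5V
V = 18,458,181.82 m³

18500000 m³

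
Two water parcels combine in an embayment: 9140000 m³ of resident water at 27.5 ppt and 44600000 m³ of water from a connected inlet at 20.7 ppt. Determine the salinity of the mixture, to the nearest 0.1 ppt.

21.9 ppt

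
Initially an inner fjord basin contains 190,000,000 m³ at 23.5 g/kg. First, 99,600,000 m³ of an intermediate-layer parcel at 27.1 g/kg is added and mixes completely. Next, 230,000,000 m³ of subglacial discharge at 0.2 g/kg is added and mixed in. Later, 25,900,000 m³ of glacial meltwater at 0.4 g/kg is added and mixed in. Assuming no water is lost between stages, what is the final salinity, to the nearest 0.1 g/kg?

Mass of salt is conserved:
Initial salt = 190,000,000×23.5 = 4,465,000,000
After stage 1: salt = 4,465,000,000 + 99,600,000×27.1 = 7,164,160,000; volume = 289,600,000 m³; S = 24.738 g/kg
After stage 2: salt = 7,164,160,000 + 230,000,000×0.2 = 7,210,160,000; volume = 519,600,000 m³; S = 13.876 g/kg
After stage 3: salt = 7,210,160,000 + 25,900,000×0.4 = 7,220,520,000; volume = 545,500,000 m³
S = 7,220,520,000 / 545,500,000 = 13.2365 g/kg

13.2 g/kg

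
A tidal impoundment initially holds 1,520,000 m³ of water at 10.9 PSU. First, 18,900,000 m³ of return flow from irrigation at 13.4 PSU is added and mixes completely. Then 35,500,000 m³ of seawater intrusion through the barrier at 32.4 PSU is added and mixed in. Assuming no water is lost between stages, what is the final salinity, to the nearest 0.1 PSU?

25.4 PSU

Salt balance:
Initial salt = 1,520,000×10.9 = 16,568,000
After stage 1: salt = 16,568,000 + 18,900,000×13.4 = 269,828,000; volume = 20,420,000 m³; S = 13.214 PSU
After stage 2: salt = 269,828,000 + 35,500,000×32.4 = 1,420,028,000; volume = 55,920,000 m³
S = 1,420,028,000 / 55,920,000 = 25.3939 PSU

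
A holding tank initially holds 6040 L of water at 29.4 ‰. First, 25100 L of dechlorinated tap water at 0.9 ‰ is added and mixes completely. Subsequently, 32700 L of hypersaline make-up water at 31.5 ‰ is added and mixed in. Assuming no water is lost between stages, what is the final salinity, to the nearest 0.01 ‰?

19.27 ‰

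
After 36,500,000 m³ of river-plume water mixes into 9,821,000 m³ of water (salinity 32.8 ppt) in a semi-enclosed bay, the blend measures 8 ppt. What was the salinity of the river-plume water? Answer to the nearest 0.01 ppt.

Salt balance: 9,821,000×32.8 + 36,500,000×S = 46,321,000×8
322,128,800 + 36,500,000·S = 370,568,000
S = (370,568,000 − 322,128,800) / 36,500,000 = 1.3271 ppt

1.33 ppt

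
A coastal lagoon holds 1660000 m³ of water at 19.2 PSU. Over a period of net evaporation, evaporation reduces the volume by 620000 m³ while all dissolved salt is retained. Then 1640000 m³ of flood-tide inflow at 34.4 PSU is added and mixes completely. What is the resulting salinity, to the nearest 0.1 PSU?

32.9 PSU

After evaporation: salt = 1,660,000×19.2 = 31,872,000; volume = 1,660,000 − 620,000 = 1,040,000 m³
After mixing: salt = 31,872,000 + 1,640,000×34.4 = 88,288,000; volume = 1,040,000 + 1,640,000 = 2,680,000 m³
S = 88,288,000 / 2,680,000 = 32.9433 PSU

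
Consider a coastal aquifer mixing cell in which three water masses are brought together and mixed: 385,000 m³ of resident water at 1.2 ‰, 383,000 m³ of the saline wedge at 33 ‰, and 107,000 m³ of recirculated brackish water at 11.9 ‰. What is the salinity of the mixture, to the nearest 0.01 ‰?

16.43 ‰

Salt balance:
salt = 385,000×1.2 + 383,000×33 + 107,000×11.9 = 462,000 + 12,639,000 + 1,273,300 = 14,374,300
volume = 385,000 + 383,000 + 107,000 = 875,000 m³
S = 14,374,300 / 875,000 = 16.4278 ‰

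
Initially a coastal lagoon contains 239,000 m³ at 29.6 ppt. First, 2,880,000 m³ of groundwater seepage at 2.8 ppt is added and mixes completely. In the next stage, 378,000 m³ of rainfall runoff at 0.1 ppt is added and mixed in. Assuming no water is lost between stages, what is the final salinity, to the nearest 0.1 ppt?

Total salt / total volume:
Initial salt = 239,000×29.6 = 7,074,400
After stage 1: salt = 7,074,400 + 2,880,000×2.8 = 15,138,400; volume = 3,119,000 m³; S = 4.854 ppt
After stage 2: salt = 15,138,400 + 378,000×0.1 = 15,176,200; volume = 3,497,000 m³
S = 15,176,200 / 3,497,000 = 4.3398 ppt

4.3 ppt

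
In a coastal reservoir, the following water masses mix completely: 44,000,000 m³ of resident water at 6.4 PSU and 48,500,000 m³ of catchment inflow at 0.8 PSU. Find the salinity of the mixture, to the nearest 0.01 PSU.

3.46 PSU

By conservation of dissolved salt,
salt = 44,000,000×6.4 + 48,500,000×0.8 = 281,600,000 + 38,800,000 = 320,400,000
volume = 44,000,000 + 48,500,000 = 92,500,000 m³
S = 320,400,000 / 92,500,000 = 3.4638 PSU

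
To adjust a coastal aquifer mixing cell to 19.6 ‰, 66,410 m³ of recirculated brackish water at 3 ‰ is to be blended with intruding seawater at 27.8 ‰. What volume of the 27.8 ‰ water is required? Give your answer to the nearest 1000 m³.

134000 m³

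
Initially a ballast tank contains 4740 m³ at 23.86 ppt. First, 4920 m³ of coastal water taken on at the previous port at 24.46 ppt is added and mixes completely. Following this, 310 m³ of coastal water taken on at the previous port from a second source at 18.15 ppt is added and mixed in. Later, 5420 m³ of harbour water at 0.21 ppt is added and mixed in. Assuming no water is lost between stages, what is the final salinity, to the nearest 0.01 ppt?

Weighted by volume,
Initial salt = 4,740×23.86 = 113,096.4
After stage 1: salt = 113,096.4 + 4,920×24.46 = 233,439.6; volume = 9,660 m³; S = 24.166 ppt
After stage 2: salt = 233,439.6 + 310×18.15 = 239,066.1; volume = 9,970 m³; S = 23.979 ppt
After stage 3: salt = 239,066.1 + 5,420×0.21 = 240,204.3; volume = 15,390 m³
S = 240,204.3 / 15,390 = 15.6078 ppt

15.61 ppt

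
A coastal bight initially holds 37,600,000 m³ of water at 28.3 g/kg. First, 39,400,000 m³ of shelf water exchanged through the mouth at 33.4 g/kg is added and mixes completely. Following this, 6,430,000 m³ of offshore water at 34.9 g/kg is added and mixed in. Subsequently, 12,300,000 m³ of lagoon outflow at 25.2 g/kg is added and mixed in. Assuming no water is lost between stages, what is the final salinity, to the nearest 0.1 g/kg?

30.4 g/kg

Mass of salt is conserved:
Initial salt = 37,600,000×28.3 = 1,064,080,000
After stage 1: salt = 1,064,080,000 + 39,400,000×33.4 = 2,380,040,000; volume = 77,000,000 m³; S = 30.91 g/kg
After stage 2: salt = 2,380,040,000 + 6,430,000×34.9 = 2,604,447,000; volume = 83,430,000 m³; S = 31.217 g/kg
After stage 3: salt = 2,604,447,000 + 12,300,000×25.2 = 2,914,407,000; volume = 95,730,000 m³
S = 2,914,407,000 / 95,730,000 = 30.444 g/kg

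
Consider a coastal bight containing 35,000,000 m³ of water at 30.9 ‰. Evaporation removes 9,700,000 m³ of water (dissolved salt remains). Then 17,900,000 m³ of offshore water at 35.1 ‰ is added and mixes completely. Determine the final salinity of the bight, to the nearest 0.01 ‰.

After evaporation: salt = 35,000,000×30.9 = 1,081,500,000; volume = 35,000,000 − 9,700,000 = 25,300,000 m³
After mixing: salt = 1,081,500,000 + 17,900,000×35.1 = 1,709,790,000; volume = 25,300,000 + 17,900,000 = 43,200,000 m³
S = 1,709,790,000 / 43,200,000 = 39.5785 ‰

39.58 ‰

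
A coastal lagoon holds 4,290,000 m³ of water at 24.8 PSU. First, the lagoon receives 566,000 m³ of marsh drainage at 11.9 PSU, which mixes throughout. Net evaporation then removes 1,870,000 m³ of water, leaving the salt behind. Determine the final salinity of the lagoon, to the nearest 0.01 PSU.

37.89 PSU

After mixing: salt = 4,290,000×24.8 + 566,000×11.9 = 113,127,400; volume = 4,856,000 m³
After evaporation: salt unchanged = 113,127,400; volume = 4,856,000 − 1,870,000 = 2,986,000 m³
S = 113,127,400 / 2,986,000 = 37.8859 PSU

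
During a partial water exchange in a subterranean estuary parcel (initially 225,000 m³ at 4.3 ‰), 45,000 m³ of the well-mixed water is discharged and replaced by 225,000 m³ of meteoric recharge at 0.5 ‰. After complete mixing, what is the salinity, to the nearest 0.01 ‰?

2.19 ‰

Remaining after removal: 180,000 m³ at 4.3 ‰ (salt = 774,000)
After addition: salt = 774,000 + 225,000×0.5 = 886,500; volume = 405,000 m³
S = 886,500 / 405,000 = 2.1889 ‰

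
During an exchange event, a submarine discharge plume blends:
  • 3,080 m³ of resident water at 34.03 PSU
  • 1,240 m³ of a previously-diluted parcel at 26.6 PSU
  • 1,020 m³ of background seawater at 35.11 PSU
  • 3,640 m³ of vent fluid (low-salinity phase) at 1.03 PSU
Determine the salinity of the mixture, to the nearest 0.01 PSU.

Total salt / total volume:
salt = 3,080×34.03 + 1,240×26.6 + 1,020×35.11 + 3,640×1.03 = 104,812.4 + 32,984 + 35,812.2 + 3,749.2 = 177,357.8
volume = 3,080 + 1,240 + 1,020 + 3,640 = 8,980 m³
S = 177,357.8 / 8,980 = 19.7503 PSU

19.75 PSU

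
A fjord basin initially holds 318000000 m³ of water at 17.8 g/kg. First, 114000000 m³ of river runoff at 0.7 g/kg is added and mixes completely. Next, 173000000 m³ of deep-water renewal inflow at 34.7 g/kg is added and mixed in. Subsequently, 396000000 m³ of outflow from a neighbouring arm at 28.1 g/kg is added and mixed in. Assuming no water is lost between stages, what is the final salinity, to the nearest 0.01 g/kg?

Total salt / total volume:
Initial salt = 318,000,000×17.8 = 5,660,400,000
After stage 1: salt = 5,660,400,000 + 114,000,000×0.7 = 5,740,200,000; volume = 432,000,000 m³; S = 13.288 g/kg
After stage 2: salt = 5,740,200,000 + 173,000,000×34.7 = 11,743,300,000; volume = 605,000,000 m³; S = 19.41 g/kg
After stage 3: salt = 11,743,300,000 + 396,000,000×28.1 = 22,870,900,000; volume = 1,001,000,000 m³
S = 22,870,900,000 / 1,001,000,000 = 22.8481 g/kg

22.85 g/kg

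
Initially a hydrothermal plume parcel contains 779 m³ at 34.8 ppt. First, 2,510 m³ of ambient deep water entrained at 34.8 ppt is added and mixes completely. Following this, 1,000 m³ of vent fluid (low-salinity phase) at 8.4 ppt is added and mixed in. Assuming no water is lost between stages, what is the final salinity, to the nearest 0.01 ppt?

Total salt / total volume:
Initial salt = 779×34.8 = 27,109.2
After stage 1: salt = 27,109.2 + 2,510×34.8 = 114,457.2; volume = 3,289 m³; S = 34.8 ppt
After stage 2: salt = 114,457.2 + 1,000×8.4 = 122,857.2; volume = 4,289 m³
S = 122,857.2 / 4,289 = 28.6447 ppt

28.64 ppt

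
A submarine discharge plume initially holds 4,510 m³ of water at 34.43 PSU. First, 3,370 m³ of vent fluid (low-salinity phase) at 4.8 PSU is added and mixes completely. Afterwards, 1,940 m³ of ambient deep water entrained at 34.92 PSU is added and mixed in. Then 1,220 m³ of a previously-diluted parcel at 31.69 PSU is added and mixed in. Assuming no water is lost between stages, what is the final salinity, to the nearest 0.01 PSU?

25.17 PSU

Total salt / total volume:
Initial salt = 4,510×34.43 = 155,279.3
After stage 1: salt = 155,279.3 + 3,370×4.8 = 171,455.3; volume = 7,880 m³; S = 21.758 PSU
After stage 2: salt = 171,455.3 + 1,940×34.92 = 239,200.1; volume = 9,820 m³; S = 24.358 PSU
After stage 3: salt = 239,200.1 + 1,220×31.69 = 277,861.9; volume = 11,040 m³
S = 277,861.9 / 11,040 = 25.1687 PSU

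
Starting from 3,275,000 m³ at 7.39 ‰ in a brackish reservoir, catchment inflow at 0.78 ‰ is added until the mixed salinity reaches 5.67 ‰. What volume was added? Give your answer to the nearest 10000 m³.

Salt balance: 3,275,000×7.39 + V×0.78 = (3,275,000+V)×5.67
24,202,250 + 0.78V = 18,569,250 + 5.67V
5,633,000 = 4.89V
V = 1,151,942.74 m³

1150000 m³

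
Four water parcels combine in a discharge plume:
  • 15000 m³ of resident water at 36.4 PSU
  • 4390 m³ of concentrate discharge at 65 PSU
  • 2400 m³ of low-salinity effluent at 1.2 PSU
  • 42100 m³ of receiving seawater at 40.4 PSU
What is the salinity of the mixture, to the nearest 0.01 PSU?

Total salt / total volume:
salt = 15,000×36.4 + 4,390×65 + 2,400×1.2 + 42,100×40.4 = 546,000 + 285,350 + 2,880 + 1,700,840 = 2,535,070
volume = 15,000 + 4,390 + 2,400 + 42,100 = 63,890 m³
S = 2,535,070 / 63,890 = 39.6787 PSU

39.68 PSU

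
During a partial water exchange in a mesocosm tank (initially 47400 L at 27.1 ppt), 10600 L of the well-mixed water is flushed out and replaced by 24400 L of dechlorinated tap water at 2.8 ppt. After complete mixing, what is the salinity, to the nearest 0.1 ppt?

17.4 ppt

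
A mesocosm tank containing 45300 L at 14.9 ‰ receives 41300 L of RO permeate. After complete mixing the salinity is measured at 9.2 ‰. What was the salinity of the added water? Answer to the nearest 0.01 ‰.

2.95 ‰

Salt balance: 45,300×14.9 + 41,300×S = 86,600×9.2
674,970 + 41,300·S = 796,720
S = (796,720 − 674,970) / 41,300 = 2.9479 ‰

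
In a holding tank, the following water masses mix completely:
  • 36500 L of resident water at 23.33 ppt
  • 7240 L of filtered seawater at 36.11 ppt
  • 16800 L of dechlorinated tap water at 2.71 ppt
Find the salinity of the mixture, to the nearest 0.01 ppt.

Mass of salt is conserved:
salt = 36,500×23.33 + 7,240×36.11 + 16,800×2.71 = 851,545 + 261,436.4 + 45,528 = 1,158,509.4
volume = 36,500 + 7,240 + 16,800 = 60,540 L
S = 1,158,509.4 / 60,540 = 19.1363 ppt

19.14 ppt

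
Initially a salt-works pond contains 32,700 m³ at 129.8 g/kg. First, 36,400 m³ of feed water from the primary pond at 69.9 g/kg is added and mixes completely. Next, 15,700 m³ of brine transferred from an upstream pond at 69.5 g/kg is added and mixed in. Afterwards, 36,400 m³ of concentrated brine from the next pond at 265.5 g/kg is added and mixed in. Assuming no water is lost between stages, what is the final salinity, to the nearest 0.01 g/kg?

144.75 g/kg

Weighted by volume,
Initial salt = 32,700×129.8 = 4,244,460
After stage 1: salt = 4,244,460 + 36,400×69.9 = 6,788,820; volume = 69,100 m³; S = 98.246 g/kg
After stage 2: salt = 6,788,820 + 15,700×69.5 = 7,879,970; volume = 84,800 m³; S = 92.924 g/kg
After stage 3: salt = 7,879,970 + 36,400×265.5 = 17,544,170; volume = 121,200 m³
S = 17,544,170 / 121,200 = 144.7539 g/kg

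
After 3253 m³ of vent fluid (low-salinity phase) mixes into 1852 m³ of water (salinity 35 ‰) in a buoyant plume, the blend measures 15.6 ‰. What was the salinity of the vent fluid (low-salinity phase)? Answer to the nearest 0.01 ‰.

4.56 ‰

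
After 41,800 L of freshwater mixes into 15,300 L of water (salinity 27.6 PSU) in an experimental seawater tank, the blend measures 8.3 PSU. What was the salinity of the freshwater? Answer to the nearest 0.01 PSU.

1.24 PSU

Salt balance: 15,300×27.6 + 41,800×S = 57,100×8.3
422,280 + 41,800·S = 473,930
S = (473,930 − 422,280) / 41,800 = 1.2356 PSU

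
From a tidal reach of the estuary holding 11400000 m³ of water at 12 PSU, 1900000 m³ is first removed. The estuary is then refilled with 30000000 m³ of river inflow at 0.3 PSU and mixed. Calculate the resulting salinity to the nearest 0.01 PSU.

Remaining after removal: 9,500,000 m³ at 12 PSU (salt = 114,000,000)
After addition: salt = 114,000,000 + 30,000,000×0.3 = 123,000,000; volume = 39,500,000 m³
S = 123,000,000 / 39,500,000 = 3.1139 PSU

3.11 PSU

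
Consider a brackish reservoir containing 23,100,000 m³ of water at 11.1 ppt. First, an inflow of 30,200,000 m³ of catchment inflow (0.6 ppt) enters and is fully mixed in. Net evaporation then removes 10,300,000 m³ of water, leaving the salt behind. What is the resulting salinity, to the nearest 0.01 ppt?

6.38 ppt

After mixing: salt = 23,100,000×11.1 + 30,200,000×0.6 = 274,530,000; volume = 53,300,000 m³
After evaporation: salt unchanged = 274,530,000; volume = 53,300,000 − 10,300,000 = 43,000,000 m³
S = 274,530,000 / 43,000,000 = 6.3844 ppt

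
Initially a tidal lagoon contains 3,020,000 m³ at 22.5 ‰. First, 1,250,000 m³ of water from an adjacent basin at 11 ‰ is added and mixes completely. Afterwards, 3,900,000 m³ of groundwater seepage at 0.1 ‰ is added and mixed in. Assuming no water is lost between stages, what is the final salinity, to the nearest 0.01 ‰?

10.05 ‰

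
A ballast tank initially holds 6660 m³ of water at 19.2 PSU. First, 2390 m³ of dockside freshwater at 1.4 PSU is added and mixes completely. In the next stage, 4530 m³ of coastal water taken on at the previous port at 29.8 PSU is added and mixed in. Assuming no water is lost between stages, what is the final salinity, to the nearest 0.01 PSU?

19.60 PSU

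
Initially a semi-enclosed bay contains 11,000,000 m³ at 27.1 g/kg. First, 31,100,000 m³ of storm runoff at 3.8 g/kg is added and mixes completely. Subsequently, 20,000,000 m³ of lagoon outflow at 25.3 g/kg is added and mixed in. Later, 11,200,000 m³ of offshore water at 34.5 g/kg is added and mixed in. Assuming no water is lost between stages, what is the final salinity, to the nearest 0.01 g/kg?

17.85 g/kg

Salt balance:
Initial salt = 11,000,000×27.1 = 298,100,000
After stage 1: salt = 298,100,000 + 31,100,000×3.8 = 416,280,000; volume = 42,100,000 m³; S = 9.888 g/kg
After stage 2: salt = 416,280,000 + 20,000,000×25.3 = 922,280,000; volume = 62,100,000 m³; S = 14.852 g/kg
After stage 3: salt = 922,280,000 + 11,200,000×34.5 = 1,308,680,000; volume = 73,300,000 m³
S = 1,308,680,000 / 73,300,000 = 17.8538 g/kg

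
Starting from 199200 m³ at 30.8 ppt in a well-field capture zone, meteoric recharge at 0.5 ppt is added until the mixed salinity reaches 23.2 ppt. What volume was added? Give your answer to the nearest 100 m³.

66700 m³

Salt balance: 199,200×30.8 + V×0.5 = (199,200+V)×23.2
6,135,360 + 0.5V = 4,621,440 + 23.2V
1,513,920 = 22.7V
V = 66,692.51 m³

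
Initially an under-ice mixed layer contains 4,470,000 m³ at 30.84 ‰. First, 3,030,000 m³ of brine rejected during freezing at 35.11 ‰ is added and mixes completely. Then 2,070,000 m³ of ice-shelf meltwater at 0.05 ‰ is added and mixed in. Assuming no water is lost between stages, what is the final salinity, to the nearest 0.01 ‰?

Weighted by volume,
Initial salt = 4,470,000×30.84 = 137,854,800
After stage 1: salt = 137,854,800 + 3,030,000×35.11 = 244,238,100; volume = 7,500,000 m³; S = 32.565 ‰
After stage 2: salt = 244,238,100 + 2,070,000×0.05 = 244,341,600; volume = 9,570,000 m³
S = 244,341,600 / 9,570,000 = 25.532 ‰

25.53 ‰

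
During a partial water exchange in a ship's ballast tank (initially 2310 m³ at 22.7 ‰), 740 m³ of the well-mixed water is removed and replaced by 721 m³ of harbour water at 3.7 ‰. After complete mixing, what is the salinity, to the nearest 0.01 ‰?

16.72 ‰

Remaining after removal: 1,570 m³ at 22.7 ‰ (salt = 35,639)
After addition: salt = 35,639 + 721×3.7 = 38,306.7; volume = 2,291 m³
S = 38,306.7 / 2,291 = 16.7205 ‰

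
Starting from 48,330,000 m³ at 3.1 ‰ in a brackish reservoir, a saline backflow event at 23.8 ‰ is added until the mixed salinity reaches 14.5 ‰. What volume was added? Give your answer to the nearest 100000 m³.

Salt balance: 48,330,000×3.1 + V×23.8 = (48,330,000+V)×14.5
149,823,000 + 23.8V = 700,785,000 + 14.5V
550,962,000 = 9.3V
V = 59,243,225.81 m³

59200000 m³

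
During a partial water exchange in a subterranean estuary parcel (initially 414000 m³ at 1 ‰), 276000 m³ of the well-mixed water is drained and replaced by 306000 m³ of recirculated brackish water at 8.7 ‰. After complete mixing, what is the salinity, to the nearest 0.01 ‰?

Remaining after removal: 138,000 m³ at 1 ‰ (salt = 138,000)
After addition: salt = 138,000 + 306,000×8.7 = 2,800,200; volume = 444,000 m³
S = 2,800,200 / 444,000 = 6.3068 ‰

6.31 ‰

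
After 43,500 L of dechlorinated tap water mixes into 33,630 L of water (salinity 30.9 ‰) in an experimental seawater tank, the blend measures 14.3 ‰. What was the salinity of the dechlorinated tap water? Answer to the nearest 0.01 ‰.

Salt balance: 33,630×30.9 + 43,500×S = 77,130×14.3
1,039,167 + 43,500·S = 1,102,959
S = (1,102,959 − 1,039,167) / 43,500 = 1.4665 ‰

1.47 ‰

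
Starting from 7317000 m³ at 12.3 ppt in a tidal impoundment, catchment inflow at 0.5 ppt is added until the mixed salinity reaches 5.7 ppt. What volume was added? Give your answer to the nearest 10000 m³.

9290000 m³

Salt balance: 7,317,000×12.3 + V×0.5 = (7,317,000+V)×5.7
89,999,100 + 0.5V = 41,706,900 + 5.7V
48,292,200 = 5.2V
V = 9,286,961.54 m³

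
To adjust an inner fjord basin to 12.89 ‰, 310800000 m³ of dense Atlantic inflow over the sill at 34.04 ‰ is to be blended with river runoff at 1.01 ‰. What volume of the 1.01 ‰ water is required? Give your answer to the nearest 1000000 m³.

553000000 m³

Salt balance: 310,800,000×34.04 + V×1.01 = (310,800,000+V)×12.89
10,579,632,000 + 1.01V = 4,006,212,000 + 12.89V
6,573,420,000 = 11.88V
V = 553,318,181.82 m³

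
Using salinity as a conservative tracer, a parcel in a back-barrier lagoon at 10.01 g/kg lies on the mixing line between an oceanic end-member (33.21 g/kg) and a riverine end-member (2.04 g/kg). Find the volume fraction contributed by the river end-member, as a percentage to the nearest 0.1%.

74.4%

Let f be the freshwater fraction. Salt balance per unit volume:
f×2.04 + (1−f)×33.21 = 10.01
f = (33.21 − 10.01) / (33.21 − 2.04) = 23.2/31.17 = 0.7443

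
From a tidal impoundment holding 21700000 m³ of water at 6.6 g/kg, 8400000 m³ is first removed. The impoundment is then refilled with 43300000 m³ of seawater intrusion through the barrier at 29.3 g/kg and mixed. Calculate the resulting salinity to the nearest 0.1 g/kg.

24.0 g/kg

Remaining after removal: 13,300,000 m³ at 6.6 g/kg (salt = 87,780,000)
After addition: salt = 87,780,000 + 43,300,000×29.3 = 1,356,470,000; volume = 56,600,000 m³
S = 1,356,470,000 / 56,600,000 = 23.9659 g/kg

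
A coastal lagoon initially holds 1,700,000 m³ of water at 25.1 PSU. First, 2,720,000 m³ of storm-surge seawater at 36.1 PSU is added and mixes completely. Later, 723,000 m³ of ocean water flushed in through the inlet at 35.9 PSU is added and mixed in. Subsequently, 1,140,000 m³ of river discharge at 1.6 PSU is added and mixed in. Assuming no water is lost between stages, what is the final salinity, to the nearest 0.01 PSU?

Total salt / total volume:
Initial salt = 1,700,000×25.1 = 42,670,000
After stage 1: salt = 42,670,000 + 2,720,000×36.1 = 140,862,000; volume = 4,420,000 m³; S = 31.869 PSU
After stage 2: salt = 140,862,000 + 723,000×35.9 = 166,817,700; volume = 5,143,000 m³; S = 32.436 PSU
After stage 3: salt = 166,817,700 + 1,140,000×1.6 = 168,641,700; volume = 6,283,000 m³
S = 168,641,700 / 6,283,000 = 26.841 PSU

26.84 PSU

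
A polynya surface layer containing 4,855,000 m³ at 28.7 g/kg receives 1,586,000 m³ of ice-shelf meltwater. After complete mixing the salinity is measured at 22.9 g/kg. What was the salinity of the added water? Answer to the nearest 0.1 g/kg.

Salt balance: 4,855,000×28.7 + 1,586,000×S = 6,441,000×22.9
139,338,500 + 1,586,000·S = 147,498,900
S = (147,498,900 − 139,338,500) / 1,586,000 = 5.1453 g/kg

5.1 g/kg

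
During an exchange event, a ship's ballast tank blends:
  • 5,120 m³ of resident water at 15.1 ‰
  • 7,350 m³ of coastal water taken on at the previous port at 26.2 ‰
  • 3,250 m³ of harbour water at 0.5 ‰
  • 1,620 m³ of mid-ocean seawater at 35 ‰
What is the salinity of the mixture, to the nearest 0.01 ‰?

Total salt / total volume:
salt = 5,120×15.1 + 7,350×26.2 + 3,250×0.5 + 1,620×35 = 77,312 + 192,570 + 1,625 + 56,700 = 328,207
volume = 5,120 + 7,350 + 3,250 + 1,620 = 17,340 m³
S = 328,207 / 17,340 = 18.9277 ‰

18.93 ‰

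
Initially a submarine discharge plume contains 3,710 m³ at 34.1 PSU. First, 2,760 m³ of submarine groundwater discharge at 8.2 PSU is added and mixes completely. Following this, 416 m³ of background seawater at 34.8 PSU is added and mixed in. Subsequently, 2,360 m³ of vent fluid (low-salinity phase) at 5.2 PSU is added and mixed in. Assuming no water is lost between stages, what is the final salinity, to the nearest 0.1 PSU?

19.0 PSU

By conservation of dissolved salt,
Initial salt = 3,710×34.1 = 126,511
After stage 1: salt = 126,511 + 2,760×8.2 = 149,143; volume = 6,470 m³; S = 23.051 PSU
After stage 2: salt = 149,143 + 416×34.8 = 163,619.8; volume = 6,886 m³; S = 23.761 PSU
After stage 3: salt = 163,619.8 + 2,360×5.2 = 175,891.8; volume = 9,246 m³
S = 175,891.8 / 9,246 = 19.0236 PSU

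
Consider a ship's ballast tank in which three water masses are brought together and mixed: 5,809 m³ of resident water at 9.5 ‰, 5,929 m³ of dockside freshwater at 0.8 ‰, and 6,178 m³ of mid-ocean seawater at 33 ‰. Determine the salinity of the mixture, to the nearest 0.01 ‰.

Mass of salt is conserved:
salt = 5,809×9.5 + 5,929×0.8 + 6,178×33 = 55,185.5 + 4,743.2 + 203,874 = 263,802.7
volume = 5,809 + 5,929 + 6,178 = 17,916 m³
S = 263,802.7 / 17,916 = 14.7244 ‰

14.72 ‰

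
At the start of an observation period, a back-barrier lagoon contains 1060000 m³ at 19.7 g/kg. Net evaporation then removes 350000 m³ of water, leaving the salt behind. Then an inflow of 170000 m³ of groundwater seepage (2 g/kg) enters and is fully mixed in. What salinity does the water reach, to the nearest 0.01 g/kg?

After evaporation: salt = 1,060,000×19.7 = 20,882,000; volume = 1,060,000 − 350,000 = 710,000 m³
After mixing: salt = 20,882,000 + 170,000×2 = 21,222,000; volume = 710,000 + 170,000 = 880,000 m³
S = 21,222,000 / 880,000 = 24.1159 g/kg

24.12 g/kg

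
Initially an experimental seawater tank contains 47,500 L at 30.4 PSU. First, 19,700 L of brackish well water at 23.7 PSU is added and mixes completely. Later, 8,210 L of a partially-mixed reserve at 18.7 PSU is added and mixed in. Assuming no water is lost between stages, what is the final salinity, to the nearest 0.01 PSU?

27.38 PSU

Mass of salt is conserved:
Initial salt = 47,500×30.4 = 1,444,000
After stage 1: salt = 1,444,000 + 19,700×23.7 = 1,910,890; volume = 67,200 L; S = 28.436 PSU
After stage 2: salt = 1,910,890 + 8,210×18.7 = 2,064,417; volume = 75,410 L
S = 2,064,417 / 75,410 = 27.3759 PSU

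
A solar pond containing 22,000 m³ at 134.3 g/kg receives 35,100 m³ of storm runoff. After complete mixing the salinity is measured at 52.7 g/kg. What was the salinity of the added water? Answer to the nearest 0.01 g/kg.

1.55 g/kg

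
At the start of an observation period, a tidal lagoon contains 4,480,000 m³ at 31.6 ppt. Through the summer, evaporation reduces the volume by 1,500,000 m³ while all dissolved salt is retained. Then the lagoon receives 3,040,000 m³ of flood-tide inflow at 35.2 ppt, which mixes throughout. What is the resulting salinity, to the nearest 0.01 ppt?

41.29 ppt

After evaporation: salt = 4,480,000×31.6 = 141,568,000; volume = 4,480,000 − 1,500,000 = 2,980,000 m³
After mixing: salt = 141,568,000 + 3,040,000×35.2 = 248,576,000; volume = 2,980,000 + 3,040,000 = 6,020,000 m³
S = 248,576,000 / 6,020,000 = 41.2917 ppt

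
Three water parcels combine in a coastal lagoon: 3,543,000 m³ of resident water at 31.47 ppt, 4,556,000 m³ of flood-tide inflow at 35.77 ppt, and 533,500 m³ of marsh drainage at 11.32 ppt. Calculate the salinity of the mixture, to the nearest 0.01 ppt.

32.49 ppt

Salt balance:
salt = 3,543,000×31.47 + 4,556,000×35.77 + 533,500×11.32 = 111,498,210 + 162,968,120 + 6,039,220 = 280,505,550
volume = 3,543,000 + 4,556,000 + 533,500 = 8,632,500 m³
S = 280,505,550 / 8,632,500 = 32.4941 ppt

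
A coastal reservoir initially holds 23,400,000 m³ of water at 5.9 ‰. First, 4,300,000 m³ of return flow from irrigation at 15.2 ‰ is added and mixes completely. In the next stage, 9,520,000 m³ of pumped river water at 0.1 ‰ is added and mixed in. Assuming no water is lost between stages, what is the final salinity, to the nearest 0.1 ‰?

5.5 ‰

By conservation of dissolved salt,
Initial salt = 23,400,000×5.9 = 138,060,000
After stage 1: salt = 138,060,000 + 4,300,000×15.2 = 203,420,000; volume = 27,700,000 m³; S = 7.344 ‰
After stage 2: salt = 203,420,000 + 9,520,000×0.1 = 204,372,000; volume = 37,220,000 m³
S = 204,372,000 / 37,220,000 = 5.4909 ‰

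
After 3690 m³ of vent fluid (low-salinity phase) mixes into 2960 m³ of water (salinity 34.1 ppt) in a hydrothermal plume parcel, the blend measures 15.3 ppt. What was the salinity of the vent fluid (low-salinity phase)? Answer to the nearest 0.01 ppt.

0.22 ppt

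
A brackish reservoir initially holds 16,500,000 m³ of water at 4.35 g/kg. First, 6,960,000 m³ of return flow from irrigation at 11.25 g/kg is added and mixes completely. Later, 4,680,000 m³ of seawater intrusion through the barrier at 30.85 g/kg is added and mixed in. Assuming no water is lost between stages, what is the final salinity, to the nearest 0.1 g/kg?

10.5 g/kg

Conserving salt mass:
Initial salt = 16,500,000×4.35 = 71,775,000
After stage 1: salt = 71,775,000 + 6,960,000×11.25 = 150,075,000; volume = 23,460,000 m³; S = 6.397 g/kg
After stage 2: salt = 150,075,000 + 4,680,000×30.85 = 294,453,000; volume = 28,140,000 m³
S = 294,453,000 / 28,140,000 = 10.4639 g/kg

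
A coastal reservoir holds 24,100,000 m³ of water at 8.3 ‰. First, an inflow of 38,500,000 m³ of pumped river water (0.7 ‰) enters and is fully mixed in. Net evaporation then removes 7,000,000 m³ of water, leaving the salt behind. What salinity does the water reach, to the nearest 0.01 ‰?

4.08 ‰

After mixing: salt = 24,100,000×8.3 + 38,500,000×0.7 = 226,980,000; volume = 62,600,000 m³
After evaporation: salt unchanged = 226,980,000; volume = 62,600,000 − 7,000,000 = 55,600,000 m³
S = 226,980,000 / 55,600,000 = 4.0824 ‰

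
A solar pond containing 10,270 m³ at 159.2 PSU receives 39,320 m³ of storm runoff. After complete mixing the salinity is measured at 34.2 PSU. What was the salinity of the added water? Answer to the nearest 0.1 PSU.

Salt balance: 10,270×159.2 + 39,320×S = 49,590×34.2
1,634,984 + 39,320·S = 1,695,978
S = (1,695,978 − 1,634,984) / 39,320 = 1.5512 PSU

1.6 PSU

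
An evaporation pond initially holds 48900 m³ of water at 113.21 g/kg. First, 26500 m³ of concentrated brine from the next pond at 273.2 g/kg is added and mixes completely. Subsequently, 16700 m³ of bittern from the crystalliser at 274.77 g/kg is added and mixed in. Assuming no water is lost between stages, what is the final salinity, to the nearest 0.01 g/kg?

188.54 g/kg

Conserving salt mass:
Initial salt = 48,900×113.21 = 5,535,969
After stage 1: salt = 5,535,969 + 26,500×273.2 = 12,775,769; volume = 75,400 m³; S = 169.44 g/kg
After stage 2: salt = 12,775,769 + 16,700×274.77 = 17,364,428; volume = 92,100 m³
S = 17,364,428 / 92,100 = 188.5388 g/kg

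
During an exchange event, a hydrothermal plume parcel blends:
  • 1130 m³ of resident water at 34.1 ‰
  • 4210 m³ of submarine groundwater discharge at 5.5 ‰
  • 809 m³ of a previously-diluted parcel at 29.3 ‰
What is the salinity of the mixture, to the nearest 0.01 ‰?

13.89 ‰

Total salt / total volume:
salt = 1,130×34.1 + 4,210×5.5 + 809×29.3 = 38,533 + 23,155 + 23,703.7 = 85,391.7
volume = 1,130 + 4,210 + 809 = 6,149 m³
S = 85,391.7 / 6,149 = 13.8871 ‰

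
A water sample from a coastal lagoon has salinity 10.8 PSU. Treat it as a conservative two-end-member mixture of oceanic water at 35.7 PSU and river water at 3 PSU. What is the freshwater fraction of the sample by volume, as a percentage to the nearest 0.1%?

76.1%

Let f be the freshwater fraction. Salt balance per unit volume:
f×3 + (1−f)×35.7 = 10.8
f = (35.7 − 10.8) / (35.7 − 3) = 24.9/32.7 = 0.7615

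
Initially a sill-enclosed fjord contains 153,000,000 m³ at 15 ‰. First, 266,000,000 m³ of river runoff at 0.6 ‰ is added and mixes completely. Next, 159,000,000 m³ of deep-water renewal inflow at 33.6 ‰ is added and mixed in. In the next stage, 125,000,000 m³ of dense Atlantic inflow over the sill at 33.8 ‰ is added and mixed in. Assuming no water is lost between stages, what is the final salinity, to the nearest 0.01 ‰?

17.10 ‰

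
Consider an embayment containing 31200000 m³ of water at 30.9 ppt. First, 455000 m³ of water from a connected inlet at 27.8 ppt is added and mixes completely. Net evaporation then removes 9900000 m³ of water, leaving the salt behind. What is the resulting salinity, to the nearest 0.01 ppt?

44.90 ppt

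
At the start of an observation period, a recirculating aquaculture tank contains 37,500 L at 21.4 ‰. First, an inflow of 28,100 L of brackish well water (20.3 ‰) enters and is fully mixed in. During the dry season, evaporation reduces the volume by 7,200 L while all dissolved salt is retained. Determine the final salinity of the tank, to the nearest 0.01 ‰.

After mixing: salt = 37,500×21.4 + 28,100×20.3 = 1,372,930; volume = 65,600 L
After evaporation: salt unchanged = 1,372,930; volume = 65,600 − 7,200 = 58,400 L
S = 1,372,930 / 58,400 = 23.5091 ‰

23.51 ‰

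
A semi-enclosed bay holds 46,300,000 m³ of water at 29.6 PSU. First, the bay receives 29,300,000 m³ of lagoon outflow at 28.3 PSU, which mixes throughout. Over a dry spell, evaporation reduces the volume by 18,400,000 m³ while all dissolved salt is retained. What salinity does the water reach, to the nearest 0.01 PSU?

38.46 PSU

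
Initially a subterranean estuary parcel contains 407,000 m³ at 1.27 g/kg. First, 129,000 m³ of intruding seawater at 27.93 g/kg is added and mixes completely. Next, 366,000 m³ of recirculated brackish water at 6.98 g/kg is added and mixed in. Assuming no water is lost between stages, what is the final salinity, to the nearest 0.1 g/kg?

7.4 g/kg

Total salt / total volume:
Initial salt = 407,000×1.27 = 516,890
After stage 1: salt = 516,890 + 129,000×27.93 = 4,119,860; volume = 536,000 m³; S = 7.686 g/kg
After stage 2: salt = 4,119,860 + 366,000×6.98 = 6,674,540; volume = 902,000 m³
S = 6,674,540 / 902,000 = 7.3997 g/kg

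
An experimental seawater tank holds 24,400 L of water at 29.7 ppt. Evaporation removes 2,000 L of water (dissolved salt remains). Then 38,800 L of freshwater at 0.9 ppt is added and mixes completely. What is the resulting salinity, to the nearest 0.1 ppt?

After evaporation: salt = 24,400×29.7 = 724,680; volume = 24,400 − 2,000 = 22,400 L
After mixing: salt = 724,680 + 38,800×0.9 = 759,600; volume = 22,400 + 38,800 = 61,200 L
S = 759,600 / 61,200 = 12.4118 ppt

12.4 ppt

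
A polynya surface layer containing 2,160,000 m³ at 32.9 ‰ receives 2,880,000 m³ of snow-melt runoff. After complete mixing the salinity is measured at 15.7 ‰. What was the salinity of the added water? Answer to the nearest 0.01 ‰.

2.80 ‰

Salt balance: 2,160,000×32.9 + 2,880,000×S = 5,040,000×15.7
71,064,000 + 2,880,000·S = 79,128,000
S = (79,128,000 − 71,064,000) / 2,880,000 = 2.8 ‰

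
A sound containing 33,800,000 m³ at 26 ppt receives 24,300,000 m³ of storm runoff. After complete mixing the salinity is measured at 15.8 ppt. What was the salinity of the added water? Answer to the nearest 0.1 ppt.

Salt balance: 33,800,000×26 + 24,300,000×S = 58,100,000×15.8
878,800,000 + 24,300,000·S = 917,980,000
S = (917,980,000 − 878,800,000) / 24,300,000 = 1.6123 ppt

1.6 ppt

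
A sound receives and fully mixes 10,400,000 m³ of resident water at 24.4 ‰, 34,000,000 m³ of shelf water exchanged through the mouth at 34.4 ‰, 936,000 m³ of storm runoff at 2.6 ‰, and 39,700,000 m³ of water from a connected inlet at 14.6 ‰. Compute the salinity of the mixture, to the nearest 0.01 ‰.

Mass of salt is conserved:
salt = 10,400,000×24.4 + 34,000,000×34.4 + 936,000×2.6 + 39,700,000×14.6 = 253,760,000 + 1,169,600,000 + 2,433,600 + 579,620,000 = 2,005,413,600
volume = 10,400,000 + 34,000,000 + 936,000 + 39,700,000 = 85,036,000 m³
S = 2,005,413,600 / 85,036,000 = 23.5831 ‰

23.58 ‰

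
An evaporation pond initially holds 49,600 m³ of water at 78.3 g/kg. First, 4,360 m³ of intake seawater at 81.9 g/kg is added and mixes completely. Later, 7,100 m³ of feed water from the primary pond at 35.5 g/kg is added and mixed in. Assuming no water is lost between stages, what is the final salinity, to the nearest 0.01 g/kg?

73.58 g/kg

Mass of salt is conserved:
Initial salt = 49,600×78.3 = 3,883,680
After stage 1: salt = 3,883,680 + 4,360×81.9 = 4,240,764; volume = 53,960 m³; S = 78.591 g/kg
After stage 2: salt = 4,240,764 + 7,100×35.5 = 4,492,814; volume = 61,060 m³
S = 4,492,814 / 61,060 = 73.5803 g/kg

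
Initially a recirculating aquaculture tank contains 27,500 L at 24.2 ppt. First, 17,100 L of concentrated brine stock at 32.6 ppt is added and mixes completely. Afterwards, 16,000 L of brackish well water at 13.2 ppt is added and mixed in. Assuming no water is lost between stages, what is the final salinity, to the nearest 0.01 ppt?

Total salt / total volume:
Initial salt = 27,500×24.2 = 665,500
After stage 1: salt = 665,500 + 17,100×32.6 = 1,222,960; volume = 44,600 L; S = 27.421 ppt
After stage 2: salt = 1,222,960 + 16,000×13.2 = 1,434,160; volume = 60,600 L
S = 1,434,160 / 60,600 = 23.666 ppt

23.67 ppt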